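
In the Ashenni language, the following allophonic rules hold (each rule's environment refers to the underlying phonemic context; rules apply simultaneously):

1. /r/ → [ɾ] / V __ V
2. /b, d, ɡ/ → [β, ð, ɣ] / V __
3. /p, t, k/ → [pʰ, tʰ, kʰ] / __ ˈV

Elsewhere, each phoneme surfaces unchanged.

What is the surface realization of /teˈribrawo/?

[teˈɾiβrawo]

/t/ (word-initial) is in the target of rule 3 but the environment (immediately before a stressed vowel) is not met → [t].
/r/ (between /e/ and /i/): between two vowels, so rule 1 applies → [ɾ].
/b/ (between /i/ and /r/): immediately after a vowel, so rule 2 applies → [β].
/r/ — between /b/ and /a/; rule 1 does not apply here → [r].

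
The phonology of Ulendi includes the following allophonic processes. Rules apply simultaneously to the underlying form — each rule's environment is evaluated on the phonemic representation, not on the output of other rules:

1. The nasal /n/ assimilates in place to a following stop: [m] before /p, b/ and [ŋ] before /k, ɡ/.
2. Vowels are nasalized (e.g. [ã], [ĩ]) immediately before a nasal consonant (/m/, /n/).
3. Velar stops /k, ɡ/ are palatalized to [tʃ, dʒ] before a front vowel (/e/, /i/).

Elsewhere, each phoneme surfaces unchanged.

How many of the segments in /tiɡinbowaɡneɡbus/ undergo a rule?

Segments that undergo a rule: /ɡ/ → [dʒ] (rule 3); /i/ → [ĩ] (rule 2); /n/ → [m] (rule 1).
All other segments surface unchanged.

3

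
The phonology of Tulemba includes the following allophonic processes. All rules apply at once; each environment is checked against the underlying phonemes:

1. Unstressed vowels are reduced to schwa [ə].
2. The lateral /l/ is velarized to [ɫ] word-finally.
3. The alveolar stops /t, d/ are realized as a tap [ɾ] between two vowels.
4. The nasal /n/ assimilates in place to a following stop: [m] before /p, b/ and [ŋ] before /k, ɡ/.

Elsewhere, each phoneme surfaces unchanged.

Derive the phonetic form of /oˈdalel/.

[əˈɾaləɫ]

/o/ (word-initial) occurs in an unstressed syllable → [ə] by rule 1.
/d/ meets the environment for rule 3 (between two vowels) → [ɾ].
/a/ (between /d/ and /l/) is in the target of rule 1 but the environment (in an unstressed syllable) is not met → [a].
/l/ (between /a/ and /e/) fails the environment for rule 2, so it stays [l].
/e/ (between /l/ and /l/): in an unstressed syllable, so rule 1 applies → [ə].
/l/ meets the environment for rule 2 (word-finally) → [ɫ].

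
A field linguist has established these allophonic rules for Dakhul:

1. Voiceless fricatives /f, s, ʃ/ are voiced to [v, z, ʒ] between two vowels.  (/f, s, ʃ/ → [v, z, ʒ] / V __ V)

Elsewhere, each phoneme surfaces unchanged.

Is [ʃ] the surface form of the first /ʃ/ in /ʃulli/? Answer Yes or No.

/ʃ/ — word-initial; rule 1 does not apply here → [ʃ].
The actual realization is [ʃ], which matches [ʃ].

Yes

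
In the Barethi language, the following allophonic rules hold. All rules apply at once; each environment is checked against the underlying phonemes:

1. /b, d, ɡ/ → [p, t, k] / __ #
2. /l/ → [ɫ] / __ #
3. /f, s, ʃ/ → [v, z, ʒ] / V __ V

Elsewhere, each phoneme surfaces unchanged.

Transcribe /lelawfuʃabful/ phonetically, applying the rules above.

[lelawfuʒabfuɫ]

/l/ — word-initial; rule 2 does not apply here → [l].
/e/ — not in any rule's target class → [e].
/l/ (between /e/ and /a/) fails the environment for rule 2, so it stays [l].
/a/ (between /l/ and /w/) is unaffected → [a].
/w/ stays [w].
/f/ (between /w/ and /u/) is in the target of rule 3 but the environment (between two vowels) is not met → [f].
/u/ — not in any rule's target class → [u].
/ʃ/ (between /u/ and /a/): between two vowels, so rule 3 applies → [ʒ].
/a/ stays [a].
/b/ (between /a/ and /f/): rule 1 targets it, but not word-finally → unchanged [b].
/f/ — between /b/ and /u/; rule 3 does not apply here → [f].
/u/ stays [u].
/l/ (word-final) occurs word-finally → [ɫ] by rule 2.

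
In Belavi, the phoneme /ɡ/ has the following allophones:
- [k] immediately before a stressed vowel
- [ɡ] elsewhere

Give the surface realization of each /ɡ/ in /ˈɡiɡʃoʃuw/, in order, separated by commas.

[k], [ɡ]

Occurrence 1 (position 1): immediately before a stressed vowel → [k].
Occurrence 2 (position 3): no conditioning environment matches → elsewhere allophone [ɡ].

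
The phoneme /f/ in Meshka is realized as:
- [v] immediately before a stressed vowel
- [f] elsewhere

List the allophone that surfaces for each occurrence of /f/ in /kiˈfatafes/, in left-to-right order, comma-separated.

[v], [f]

Occurrence 1 (position 3): immediately before a stressed vowel → [v].
Occurrence 2 (position 7): no conditioning environment matches → elsewhere allophone [f].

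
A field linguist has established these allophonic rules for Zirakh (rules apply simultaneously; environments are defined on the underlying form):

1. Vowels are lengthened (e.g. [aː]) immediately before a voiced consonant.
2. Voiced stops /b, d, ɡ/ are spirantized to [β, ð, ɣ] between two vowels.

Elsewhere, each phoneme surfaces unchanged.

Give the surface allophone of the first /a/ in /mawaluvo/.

[aː]

Rule 1 applies to /a/ (between /m/ and /w/: before a voiced consonant) → [aː].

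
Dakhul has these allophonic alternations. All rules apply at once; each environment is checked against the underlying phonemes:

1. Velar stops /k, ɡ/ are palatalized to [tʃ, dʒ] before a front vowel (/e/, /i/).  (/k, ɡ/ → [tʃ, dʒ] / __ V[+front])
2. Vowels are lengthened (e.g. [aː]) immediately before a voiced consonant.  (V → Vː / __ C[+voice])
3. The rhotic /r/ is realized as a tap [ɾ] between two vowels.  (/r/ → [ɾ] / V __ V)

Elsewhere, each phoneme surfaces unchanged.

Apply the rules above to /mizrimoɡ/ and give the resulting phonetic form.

[miːzriːmoːɡ]

/m/ (word-initial) is unaffected → [m].
/i/ (between /m/ and /z/): before a voiced consonant, so rule 2 applies → [iː].
/z/ (between /i/ and /r/) is unaffected → [z].
/r/ (between /z/ and /i/) is in the target of rule 3 but the environment (between two vowels) is not met → [r].
Rule 2 applies to /i/ (between /r/ and /m/: before a voiced consonant) → [iː].
/m/ stays [m].
Rule 2 applies to /o/ (between /m/ and /ɡ/: before a voiced consonant) → [oː].
/ɡ/ (word-final) is in the target of rule 1 but the environment (before a front vowel) is not met → [ɡ].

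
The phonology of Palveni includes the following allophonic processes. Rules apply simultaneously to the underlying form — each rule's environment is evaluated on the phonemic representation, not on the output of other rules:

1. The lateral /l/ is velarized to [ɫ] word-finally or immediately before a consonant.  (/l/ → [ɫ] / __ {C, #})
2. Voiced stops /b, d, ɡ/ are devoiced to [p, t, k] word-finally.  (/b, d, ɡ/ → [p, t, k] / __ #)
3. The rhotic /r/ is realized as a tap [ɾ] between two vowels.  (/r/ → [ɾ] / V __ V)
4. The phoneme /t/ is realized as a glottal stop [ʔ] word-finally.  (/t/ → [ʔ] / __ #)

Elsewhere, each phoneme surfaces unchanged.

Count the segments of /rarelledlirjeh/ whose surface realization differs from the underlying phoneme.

2

Segments that undergo a rule: /r/ → [ɾ] (rule 3); /l/ → [ɫ] (rule 1).
All other segments surface unchanged.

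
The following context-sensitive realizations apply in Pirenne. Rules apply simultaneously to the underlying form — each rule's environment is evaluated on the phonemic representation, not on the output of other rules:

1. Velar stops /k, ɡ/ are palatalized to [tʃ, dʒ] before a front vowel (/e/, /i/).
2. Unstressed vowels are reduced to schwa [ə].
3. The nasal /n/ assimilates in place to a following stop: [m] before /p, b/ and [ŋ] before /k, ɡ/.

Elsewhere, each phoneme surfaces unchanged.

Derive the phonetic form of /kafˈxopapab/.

[kəfˈxopəpəb]

/k/ — word-initial; rule 1 does not apply here → [k].
/a/ — between /k/ and /f/, in an unstressed syllable — surfaces as [ə] (rule 2).
/f/ stays [f].
/x/ stays [x].
/o/ (between /x/ and /p/) fails the environment for rule 2, so it stays [o].
/p/ — not in any rule's target class → [p].
Rule 2 applies to /a/ (between /p/ and /p/: in an unstressed syllable) → [ə].
/p/ stays [p].
/a/ meets the environment for rule 2 (in an unstressed syllable) → [ə].
/b/ stays [b].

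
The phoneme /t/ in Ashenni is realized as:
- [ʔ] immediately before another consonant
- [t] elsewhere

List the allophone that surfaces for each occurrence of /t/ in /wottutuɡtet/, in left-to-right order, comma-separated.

[ʔ], [t], [t], [t], [t]

Occurrence 1 (position 3): immediately before another consonant → [ʔ].
Occurrence 2 (position 4): no conditioning environment matches → elsewhere allophone [t].
Occurrence 3 (position 6): no conditioning environment matches → elsewhere allophone [t].
Occurrence 4 (position 9): no conditioning environment matches → elsewhere allophone [t].
Occurrence 5 (position 11): no conditioning environment matches → elsewhere allophone [t].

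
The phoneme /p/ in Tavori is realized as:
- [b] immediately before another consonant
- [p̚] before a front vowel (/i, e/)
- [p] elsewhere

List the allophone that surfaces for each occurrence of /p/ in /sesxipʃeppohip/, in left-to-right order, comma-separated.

Occurrence 1 (position 6): immediately before another consonant → [b].
Occurrence 2 (position 9): immediately before another consonant → [b].
Occurrence 3 (position 10): no conditioning environment matches → elsewhere allophone [p].
Occurrence 4 (position 14): no conditioning environment matches → elsewhere allophone [p].

[b], [b], [p], [p]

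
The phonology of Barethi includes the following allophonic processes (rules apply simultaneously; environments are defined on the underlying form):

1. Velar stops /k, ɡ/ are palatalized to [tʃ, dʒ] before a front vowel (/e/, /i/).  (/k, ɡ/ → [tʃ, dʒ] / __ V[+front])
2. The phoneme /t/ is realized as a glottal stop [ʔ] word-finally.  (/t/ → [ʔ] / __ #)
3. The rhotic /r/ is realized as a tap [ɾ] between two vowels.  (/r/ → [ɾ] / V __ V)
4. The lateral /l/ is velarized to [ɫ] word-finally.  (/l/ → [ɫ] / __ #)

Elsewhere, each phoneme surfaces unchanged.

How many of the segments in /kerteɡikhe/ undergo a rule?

2

Segments that undergo a rule: /k/ → [tʃ] (rule 1); /ɡ/ → [dʒ] (rule 1).
All other segments surface unchanged.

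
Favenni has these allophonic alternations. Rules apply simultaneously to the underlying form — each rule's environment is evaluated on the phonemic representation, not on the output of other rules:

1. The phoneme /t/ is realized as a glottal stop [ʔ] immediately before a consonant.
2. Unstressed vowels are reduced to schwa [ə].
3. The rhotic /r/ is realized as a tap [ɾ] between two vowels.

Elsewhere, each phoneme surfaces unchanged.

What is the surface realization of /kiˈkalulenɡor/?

/i/ (between /k/ and /k/) occurs in an unstressed syllable → [ə] by rule 2.
/a/ (between /k/ and /l/): rule 2 targets it, but not in an unstressed syllable → unchanged [a].
/u/ — between /l/ and /l/, in an unstressed syllable — surfaces as [ə] (rule 2).
/e/ (between /l/ and /n/) occurs in an unstressed syllable → [ə] by rule 2.
/o/ (between /ɡ/ and /r/) occurs in an unstressed syllable → [ə] by rule 2.
/r/ (word-final): rule 3 targets it, but not between two vowels → unchanged [r].

[kəˈkalələnɡər]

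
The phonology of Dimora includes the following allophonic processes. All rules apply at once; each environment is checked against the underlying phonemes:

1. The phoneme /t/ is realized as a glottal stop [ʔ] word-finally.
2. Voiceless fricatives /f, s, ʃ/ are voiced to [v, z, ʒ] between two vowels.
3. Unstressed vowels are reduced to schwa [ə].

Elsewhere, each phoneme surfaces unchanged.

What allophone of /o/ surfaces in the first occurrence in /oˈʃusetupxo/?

[ə]

/o/ meets the environment for rule 3 (in an unstressed syllable) → [ə].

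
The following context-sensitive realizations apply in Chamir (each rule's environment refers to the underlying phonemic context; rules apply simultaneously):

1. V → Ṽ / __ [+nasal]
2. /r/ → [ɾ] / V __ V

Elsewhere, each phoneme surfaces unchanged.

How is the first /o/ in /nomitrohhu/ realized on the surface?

/o/ — between /n/ and /m/, before a nasal consonant — surfaces as [õ] (rule 1).

[õ]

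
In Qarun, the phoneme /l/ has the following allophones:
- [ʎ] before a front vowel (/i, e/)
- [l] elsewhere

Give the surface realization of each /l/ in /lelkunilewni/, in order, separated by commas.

Occurrence 1 (position 1): before a front vowel (/i, e/) → [ʎ].
Occurrence 2 (position 3): no conditioning environment matches → elsewhere allophone [l].
Occurrence 3 (position 8): before a front vowel (/i, e/) → [ʎ].

[ʎ], [l], [ʎ]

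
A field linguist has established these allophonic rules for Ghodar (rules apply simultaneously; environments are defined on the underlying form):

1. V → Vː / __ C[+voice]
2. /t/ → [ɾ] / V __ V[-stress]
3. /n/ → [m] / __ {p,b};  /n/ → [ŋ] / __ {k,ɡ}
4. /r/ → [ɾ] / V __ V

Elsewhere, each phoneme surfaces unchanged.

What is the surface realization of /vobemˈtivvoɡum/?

/o/ (between /v/ and /b/) occurs before a voiced consonant → [oː] by rule 1.
/e/ meets the environment for rule 1 (before a voiced consonant) → [eː].
/t/ (between /m/ and /i/): rule 2 targets it, but not between a vowel and a following unstressed vowel → unchanged [t].
Rule 1 applies to /i/ (between /t/ and /v/: before a voiced consonant) → [iː].
/o/ — between /v/ and /ɡ/, before a voiced consonant — surfaces as [oː] (rule 1).
/u/ (between /ɡ/ and /m/) occurs before a voiced consonant → [uː] by rule 1.

[voːbeːmˈtiːvvoːɡuːm]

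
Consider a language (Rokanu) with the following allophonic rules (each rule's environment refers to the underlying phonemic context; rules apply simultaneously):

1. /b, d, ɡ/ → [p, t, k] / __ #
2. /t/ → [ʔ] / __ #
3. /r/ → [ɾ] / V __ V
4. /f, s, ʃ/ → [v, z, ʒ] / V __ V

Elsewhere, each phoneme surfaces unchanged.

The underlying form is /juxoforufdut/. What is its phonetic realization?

[juxovoɾufduʔ]

/f/ (between /o/ and /o/) occurs between two vowels → [v] by rule 4.
/r/ (between /o/ and /u/) occurs between two vowels → [ɾ] by rule 3.
/f/ (between /u/ and /d/) is in the target of rule 4 but the environment (between two vowels) is not met → [f].
/d/ (between /f/ and /u/) fails the environment for rule 1, so it stays [d].
Rule 2 applies to /t/ (word-final: word-finally) → [ʔ].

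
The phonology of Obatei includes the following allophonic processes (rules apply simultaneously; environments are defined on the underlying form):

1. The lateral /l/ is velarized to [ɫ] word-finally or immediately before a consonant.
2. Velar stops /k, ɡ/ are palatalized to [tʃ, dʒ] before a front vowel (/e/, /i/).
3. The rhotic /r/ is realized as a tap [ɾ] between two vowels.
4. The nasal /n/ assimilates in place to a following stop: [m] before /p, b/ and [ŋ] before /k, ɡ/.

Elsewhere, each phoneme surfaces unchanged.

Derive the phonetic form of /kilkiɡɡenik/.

Rule 2 applies to /k/ (word-initial: before a front vowel) → [tʃ].
/i/ (between /k/ and /l/) is unaffected → [i].
/l/ — between /i/ and /k/, word-finally or immediately before a consonant — surfaces as [ɫ] (rule 1).
/k/ meets the environment for rule 2 (before a front vowel) → [tʃ].
/i/ (between /k/ and /ɡ/): no rule targets it → [i].
/ɡ/ (between /i/ and /ɡ/) is in the target of rule 2 but the environment (before a front vowel) is not met → [ɡ].
/ɡ/ (between /ɡ/ and /e/): before a front vowel, so rule 2 applies → [dʒ].
/e/ (between /ɡ/ and /n/) is unaffected → [e].
/n/ (between /e/ and /i/): rule 4 targets it, but not before a labial or velar stop → unchanged [n].
/i/ stays [i].
/k/ (word-final): rule 2 targets it, but not before a front vowel → unchanged [k].

[tʃiɫtʃiɡdʒenik]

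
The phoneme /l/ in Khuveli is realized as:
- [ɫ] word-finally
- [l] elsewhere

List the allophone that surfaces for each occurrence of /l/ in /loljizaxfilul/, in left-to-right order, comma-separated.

[l], [l], [l], [ɫ]

Occurrence 1 (position 1): no conditioning environment matches → elsewhere allophone [l].
Occurrence 2 (position 3): no conditioning environment matches → elsewhere allophone [l].
Occurrence 3 (position 11): no conditioning environment matches → elsewhere allophone [l].
Occurrence 4 (position 13): word-finally → [ɫ].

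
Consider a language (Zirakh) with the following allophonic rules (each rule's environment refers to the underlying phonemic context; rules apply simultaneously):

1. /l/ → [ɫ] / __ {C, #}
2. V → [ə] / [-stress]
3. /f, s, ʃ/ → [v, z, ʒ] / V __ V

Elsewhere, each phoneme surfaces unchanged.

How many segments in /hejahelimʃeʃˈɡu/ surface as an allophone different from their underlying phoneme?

5

Segments that undergo a rule: /e/ → [ə] (rule 2); /a/ → [ə] (rule 2); /e/ → [ə] (rule 2); /i/ → [ə] (rule 2); /e/ → [ə] (rule 2).
All other segments surface unchanged.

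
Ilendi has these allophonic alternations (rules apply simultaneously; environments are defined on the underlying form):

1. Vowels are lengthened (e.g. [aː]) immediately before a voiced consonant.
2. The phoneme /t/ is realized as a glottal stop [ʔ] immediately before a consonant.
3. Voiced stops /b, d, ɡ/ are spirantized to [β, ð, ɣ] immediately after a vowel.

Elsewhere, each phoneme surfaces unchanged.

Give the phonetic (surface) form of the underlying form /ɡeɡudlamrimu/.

/ɡ/ — word-initial; rule 3 does not apply here → [ɡ].
/e/ (between /ɡ/ and /ɡ/): before a voiced consonant, so rule 1 applies → [eː].
Rule 3 applies to /ɡ/ (between /e/ and /u/: immediately after a vowel) → [ɣ].
/u/ meets the environment for rule 1 (before a voiced consonant) → [uː].
/d/ (between /u/ and /l/) occurs immediately after a vowel → [ð] by rule 3.
/l/ (between /d/ and /a/): no rule targets it → [l].
/a/ (between /l/ and /m/) occurs before a voiced consonant → [aː] by rule 1.
/m/ stays [m].
/r/ — not in any rule's target class → [r].
/i/ meets the environment for rule 1 (before a voiced consonant) → [iː].
/m/ (between /i/ and /u/) is unaffected → [m].
/u/ (word-final) is in the target of rule 1 but the environment (before a voiced consonant) is not met → [u].

[ɡeːɣuːðlaːmriːmu]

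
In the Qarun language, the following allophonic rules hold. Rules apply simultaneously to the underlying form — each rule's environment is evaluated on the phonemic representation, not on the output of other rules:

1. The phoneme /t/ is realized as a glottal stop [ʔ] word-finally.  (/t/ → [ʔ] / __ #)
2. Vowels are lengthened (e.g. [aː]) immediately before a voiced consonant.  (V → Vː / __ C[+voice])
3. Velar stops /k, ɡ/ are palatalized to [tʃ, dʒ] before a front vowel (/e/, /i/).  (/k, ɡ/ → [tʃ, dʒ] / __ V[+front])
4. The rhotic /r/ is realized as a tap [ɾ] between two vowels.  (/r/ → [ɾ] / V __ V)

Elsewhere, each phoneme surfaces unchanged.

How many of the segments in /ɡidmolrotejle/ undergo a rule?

Segments that undergo a rule: /ɡ/ → [dʒ] (rule 3); /i/ → [iː] (rule 2); /o/ → [oː] (rule 2); /e/ → [eː] (rule 2).
All other segments surface unchanged.

4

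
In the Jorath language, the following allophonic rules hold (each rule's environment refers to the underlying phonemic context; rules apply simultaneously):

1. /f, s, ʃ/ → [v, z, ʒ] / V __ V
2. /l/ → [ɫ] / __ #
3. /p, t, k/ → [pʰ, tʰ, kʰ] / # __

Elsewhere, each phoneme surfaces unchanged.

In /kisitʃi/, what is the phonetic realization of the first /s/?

/s/ (between /i/ and /i/) occurs between two vowels → [z] by rule 1.

[z]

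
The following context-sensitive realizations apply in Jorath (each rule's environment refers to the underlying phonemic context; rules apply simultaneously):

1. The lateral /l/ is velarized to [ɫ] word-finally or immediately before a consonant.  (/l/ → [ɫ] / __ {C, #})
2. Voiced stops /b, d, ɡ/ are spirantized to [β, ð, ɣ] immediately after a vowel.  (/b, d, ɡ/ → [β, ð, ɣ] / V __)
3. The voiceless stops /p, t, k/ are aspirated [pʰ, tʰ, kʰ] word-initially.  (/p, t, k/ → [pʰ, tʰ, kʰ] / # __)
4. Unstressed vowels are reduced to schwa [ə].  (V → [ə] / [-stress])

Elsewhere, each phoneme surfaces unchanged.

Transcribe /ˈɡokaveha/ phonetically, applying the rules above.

/ɡ/ (word-initial): rule 2 targets it, but not immediately after a vowel → unchanged [ɡ].
/o/ (between /ɡ/ and /k/) is in the target of rule 4 but the environment (in an unstressed syllable) is not met → [o].
/k/ (between /o/ and /a/) is in the target of rule 3 but the environment (word-initially) is not met → [k].
Rule 4 applies to /a/ (between /k/ and /v/: in an unstressed syllable) → [ə].
/e/ (between /v/ and /h/) occurs in an unstressed syllable → [ə] by rule 4.
/a/ — word-final, in an unstressed syllable — surfaces as [ə] (rule 4).

[ˈɡokəvəhə]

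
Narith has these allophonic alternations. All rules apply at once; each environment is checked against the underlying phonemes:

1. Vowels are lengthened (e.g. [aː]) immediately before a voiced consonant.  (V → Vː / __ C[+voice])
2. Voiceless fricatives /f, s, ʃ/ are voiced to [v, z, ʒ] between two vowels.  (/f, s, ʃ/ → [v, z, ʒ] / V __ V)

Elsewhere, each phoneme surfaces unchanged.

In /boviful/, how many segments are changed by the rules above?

Segments that undergo a rule: /o/ → [oː] (rule 1); /f/ → [v] (rule 2); /u/ → [uː] (rule 1).
All other segments surface unchanged.

3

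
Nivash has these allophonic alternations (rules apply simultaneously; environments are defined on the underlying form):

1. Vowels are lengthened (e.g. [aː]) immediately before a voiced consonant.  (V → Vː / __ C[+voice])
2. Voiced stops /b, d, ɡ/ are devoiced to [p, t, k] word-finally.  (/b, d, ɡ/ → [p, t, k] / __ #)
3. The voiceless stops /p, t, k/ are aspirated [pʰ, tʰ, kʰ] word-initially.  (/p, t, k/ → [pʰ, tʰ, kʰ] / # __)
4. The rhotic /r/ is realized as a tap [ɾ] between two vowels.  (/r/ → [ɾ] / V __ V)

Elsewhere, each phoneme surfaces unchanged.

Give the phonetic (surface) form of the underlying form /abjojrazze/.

/a/ — word-initial, before a voiced consonant — surfaces as [aː] (rule 1).
/b/ (between /a/ and /j/) fails the environment for rule 2, so it stays [b].
/j/ (between /b/ and /o/) is unaffected → [j].
/o/ meets the environment for rule 1 (before a voiced consonant) → [oː].
/j/ (between /o/ and /r/) is unaffected → [j].
/r/ (between /j/ and /a/) is in the target of rule 4 but the environment (between two vowels) is not met → [r].
/a/ meets the environment for rule 1 (before a voiced consonant) → [aː].
/z/ stays [z].
/z/ (between /z/ and /e/): no rule targets it → [z].
/e/ (word-final): rule 1 targets it, but not before a voiced consonant → unchanged [e].

[aːbjoːjraːzze]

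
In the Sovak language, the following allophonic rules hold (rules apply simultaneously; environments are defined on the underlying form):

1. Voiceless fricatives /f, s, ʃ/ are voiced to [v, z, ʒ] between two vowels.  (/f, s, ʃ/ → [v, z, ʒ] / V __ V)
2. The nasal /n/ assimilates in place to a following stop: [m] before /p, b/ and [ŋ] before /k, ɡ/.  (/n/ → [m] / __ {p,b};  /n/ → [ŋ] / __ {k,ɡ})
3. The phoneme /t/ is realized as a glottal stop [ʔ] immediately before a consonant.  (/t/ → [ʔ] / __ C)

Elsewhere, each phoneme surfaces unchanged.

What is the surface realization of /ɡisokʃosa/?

/ɡ/ (word-initial) is unaffected → [ɡ].
/i/ — not in any rule's target class → [i].
/s/ meets the environment for rule 1 (between two vowels) → [z].
/o/ stays [o].
/k/ (between /o/ and /ʃ/): no rule targets it → [k].
/ʃ/ — between /k/ and /o/; rule 1 does not apply here → [ʃ].
/o/ (between /ʃ/ and /s/): no rule targets it → [o].
/s/ meets the environment for rule 1 (between two vowels) → [z].
/a/ — not in any rule's target class → [a].

[ɡizokʃoza]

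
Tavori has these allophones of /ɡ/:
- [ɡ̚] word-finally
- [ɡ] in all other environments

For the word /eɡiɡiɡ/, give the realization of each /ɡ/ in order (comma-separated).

[ɡ], [ɡ], [ɡ̚]

Occurrence 1 (position 2): no conditioning environment matches → elsewhere allophone [ɡ].
Occurrence 2 (position 4): no conditioning environment matches → elsewhere allophone [ɡ].
Occurrence 3 (position 6): word-finally → [ɡ̚].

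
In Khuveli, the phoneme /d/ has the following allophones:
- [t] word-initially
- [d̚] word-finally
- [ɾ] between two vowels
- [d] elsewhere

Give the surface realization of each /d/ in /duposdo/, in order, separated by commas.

Occurrence 1 (position 1): word-initially → [t].
Occurrence 2 (position 6): no conditioning environment matches → elsewhere allophone [d].

[t], [d]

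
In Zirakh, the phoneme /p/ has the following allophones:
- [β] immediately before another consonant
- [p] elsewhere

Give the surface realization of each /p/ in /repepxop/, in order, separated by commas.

[p], [β], [p]

Occurrence 1 (position 3): no conditioning environment matches → elsewhere allophone [p].
Occurrence 2 (position 5): immediately before another consonant → [β].
Occurrence 3 (position 8): no conditioning environment matches → elsewhere allophone [p].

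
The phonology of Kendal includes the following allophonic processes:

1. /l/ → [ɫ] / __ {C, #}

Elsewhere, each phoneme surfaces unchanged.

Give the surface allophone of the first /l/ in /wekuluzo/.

[l]

/l/ (between /u/ and /u/) fails the environment for rule 1, so it stays [l].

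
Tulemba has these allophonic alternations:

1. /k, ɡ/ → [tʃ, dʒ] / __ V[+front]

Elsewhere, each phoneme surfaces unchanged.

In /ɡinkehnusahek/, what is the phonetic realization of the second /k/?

[k]

/k/ (word-final) is in the target of rule 1 but the environment (before a front vowel) is not met → [k].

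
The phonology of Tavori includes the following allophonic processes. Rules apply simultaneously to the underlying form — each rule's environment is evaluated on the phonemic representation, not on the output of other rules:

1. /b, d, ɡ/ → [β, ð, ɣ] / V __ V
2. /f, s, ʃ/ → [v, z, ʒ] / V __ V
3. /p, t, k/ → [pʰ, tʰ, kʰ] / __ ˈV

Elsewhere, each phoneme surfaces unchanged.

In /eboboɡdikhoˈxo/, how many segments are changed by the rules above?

Segments that undergo a rule: /b/ → [β] (rule 1); /b/ → [β] (rule 1).
All other segments surface unchanged.

2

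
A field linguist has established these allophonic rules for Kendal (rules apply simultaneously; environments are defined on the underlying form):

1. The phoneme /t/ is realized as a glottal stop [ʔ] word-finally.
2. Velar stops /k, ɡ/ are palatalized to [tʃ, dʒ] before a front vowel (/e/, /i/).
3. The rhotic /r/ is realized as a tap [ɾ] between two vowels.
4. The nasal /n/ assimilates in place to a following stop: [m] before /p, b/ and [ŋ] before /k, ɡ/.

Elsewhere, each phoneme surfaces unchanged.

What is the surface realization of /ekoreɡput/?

[ekoɾeɡpuʔ]

/e/ stays [e].
/k/ (between /e/ and /o/) is in the target of rule 2 but the environment (before a front vowel) is not met → [k].
/o/ (between /k/ and /r/) is unaffected → [o].
/r/ — between /o/ and /e/, between two vowels — surfaces as [ɾ] (rule 3).
/e/ stays [e].
/ɡ/ (between /e/ and /p/) fails the environment for rule 2, so it stays [ɡ].
/p/ — not in any rule's target class → [p].
/u/ stays [u].
/t/ — word-final, word-finally — surfaces as [ʔ] (rule 1).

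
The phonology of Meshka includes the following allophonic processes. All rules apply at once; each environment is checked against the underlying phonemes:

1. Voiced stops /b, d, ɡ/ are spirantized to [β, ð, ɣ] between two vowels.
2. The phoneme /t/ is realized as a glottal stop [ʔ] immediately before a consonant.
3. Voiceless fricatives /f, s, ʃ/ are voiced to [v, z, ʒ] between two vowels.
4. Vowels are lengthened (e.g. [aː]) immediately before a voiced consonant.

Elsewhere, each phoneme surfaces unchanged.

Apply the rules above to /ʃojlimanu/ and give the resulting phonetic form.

[ʃoːjliːmaːnu]

/ʃ/ (word-initial): rule 3 targets it, but not between two vowels → unchanged [ʃ].
/o/ meets the environment for rule 4 (before a voiced consonant) → [oː].
Rule 4 applies to /i/ (between /l/ and /m/: before a voiced consonant) → [iː].
/a/ — between /m/ and /n/, before a voiced consonant — surfaces as [aː] (rule 4).
/u/ (word-final) is in the target of rule 4 but the environment (before a voiced consonant) is not met → [u].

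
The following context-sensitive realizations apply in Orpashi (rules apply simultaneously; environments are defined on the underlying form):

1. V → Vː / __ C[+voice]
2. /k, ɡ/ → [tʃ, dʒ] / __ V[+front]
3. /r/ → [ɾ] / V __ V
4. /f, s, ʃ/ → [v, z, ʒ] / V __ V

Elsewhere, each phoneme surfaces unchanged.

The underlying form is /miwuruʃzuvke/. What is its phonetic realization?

/m/ — not in any rule's target class → [m].
/i/ — between /m/ and /w/, before a voiced consonant — surfaces as [iː] (rule 1).
/w/ (between /i/ and /u/): no rule targets it → [w].
Rule 1 applies to /u/ (between /w/ and /r/: before a voiced consonant) → [uː].
Rule 3 applies to /r/ (between /u/ and /u/: between two vowels) → [ɾ].
/u/ (between /r/ and /ʃ/): rule 1 targets it, but not before a voiced consonant → unchanged [u].
/ʃ/ (between /u/ and /z/): rule 4 targets it, but not between two vowels → unchanged [ʃ].
/z/ stays [z].
/u/ (between /z/ and /v/) occurs before a voiced consonant → [uː] by rule 1.
/v/ (between /u/ and /k/) is unaffected → [v].
Rule 2 applies to /k/ (between /v/ and /e/: before a front vowel) → [tʃ].
/e/ (word-final) is in the target of rule 1 but the environment (before a voiced consonant) is not met → [e].

[miːwuːɾuʃzuːvtʃe]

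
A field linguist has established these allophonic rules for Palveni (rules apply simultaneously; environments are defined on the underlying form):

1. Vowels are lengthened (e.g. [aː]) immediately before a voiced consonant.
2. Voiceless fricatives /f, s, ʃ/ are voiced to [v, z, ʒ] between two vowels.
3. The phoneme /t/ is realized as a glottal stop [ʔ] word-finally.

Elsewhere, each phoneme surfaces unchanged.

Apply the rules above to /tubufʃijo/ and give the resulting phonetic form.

/t/ (word-initial) is in the target of rule 3 but the environment (word-finally) is not met → [t].
Rule 1 applies to /u/ (between /t/ and /b/: before a voiced consonant) → [uː].
/u/ — between /b/ and /f/; rule 1 does not apply here → [u].
/f/ (between /u/ and /ʃ/): rule 2 targets it, but not between two vowels → unchanged [f].
/ʃ/ (between /f/ and /i/): rule 2 targets it, but not between two vowels → unchanged [ʃ].
/i/ (between /ʃ/ and /j/) occurs before a voiced consonant → [iː] by rule 1.
/o/ (word-final) fails the environment for rule 1, so it stays [o].

[tuːbufʃiːjo]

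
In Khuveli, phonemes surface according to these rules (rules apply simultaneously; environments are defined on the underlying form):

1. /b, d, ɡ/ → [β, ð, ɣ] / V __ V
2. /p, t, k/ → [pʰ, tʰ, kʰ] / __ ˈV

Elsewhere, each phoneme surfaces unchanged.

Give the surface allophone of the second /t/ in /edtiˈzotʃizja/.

/t/ — between /o/ and /ʃ/; rule 2 does not apply here → [t].

[t]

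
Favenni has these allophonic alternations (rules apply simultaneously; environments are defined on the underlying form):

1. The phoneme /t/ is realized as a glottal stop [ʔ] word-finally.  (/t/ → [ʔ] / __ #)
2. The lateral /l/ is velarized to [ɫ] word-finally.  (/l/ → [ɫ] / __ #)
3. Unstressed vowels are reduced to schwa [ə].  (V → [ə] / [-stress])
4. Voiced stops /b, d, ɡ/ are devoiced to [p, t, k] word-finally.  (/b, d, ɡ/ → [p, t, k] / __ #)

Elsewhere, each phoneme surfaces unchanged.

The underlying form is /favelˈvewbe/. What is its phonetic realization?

[fəvəlˈvewbə]

/f/ (word-initial) is unaffected → [f].
/a/ (between /f/ and /v/): in an unstressed syllable, so rule 3 applies → [ə].
/v/ — not in any rule's target class → [v].
/e/ (between /v/ and /l/): in an unstressed syllable, so rule 3 applies → [ə].
/l/ (between /e/ and /v/) fails the environment for rule 2, so it stays [l].
/v/ (between /l/ and /e/) is unaffected → [v].
/e/ (between /v/ and /w/) is in the target of rule 3 but the environment (in an unstressed syllable) is not met → [e].
/w/ (between /e/ and /b/) is unaffected → [w].
/b/ (between /w/ and /e/) fails the environment for rule 4, so it stays [b].
/e/ (word-final) occurs in an unstressed syllable → [ə] by rule 3.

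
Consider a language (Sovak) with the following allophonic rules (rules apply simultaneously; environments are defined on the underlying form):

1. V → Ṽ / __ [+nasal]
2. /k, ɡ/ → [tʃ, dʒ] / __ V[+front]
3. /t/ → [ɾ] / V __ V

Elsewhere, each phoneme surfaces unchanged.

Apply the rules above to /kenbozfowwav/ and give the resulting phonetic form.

[tʃẽnbozfowwav]

/k/ — word-initial, before a front vowel — surfaces as [tʃ] (rule 2).
Rule 1 applies to /e/ (between /k/ and /n/: before a nasal consonant) → [ẽ].
/n/ (between /e/ and /b/) is unaffected → [n].
/b/ stays [b].
/o/ — between /b/ and /z/; rule 1 does not apply here → [o].
/z/ (between /o/ and /f/): no rule targets it → [z].
/f/ (between /z/ and /o/) is unaffected → [f].
/o/ (between /f/ and /w/) is in the target of rule 1 but the environment (before a nasal consonant) is not met → [o].
/w/ stays [w].
/w/ stays [w].
/a/ — between /w/ and /v/; rule 1 does not apply here → [a].
/v/ stays [v].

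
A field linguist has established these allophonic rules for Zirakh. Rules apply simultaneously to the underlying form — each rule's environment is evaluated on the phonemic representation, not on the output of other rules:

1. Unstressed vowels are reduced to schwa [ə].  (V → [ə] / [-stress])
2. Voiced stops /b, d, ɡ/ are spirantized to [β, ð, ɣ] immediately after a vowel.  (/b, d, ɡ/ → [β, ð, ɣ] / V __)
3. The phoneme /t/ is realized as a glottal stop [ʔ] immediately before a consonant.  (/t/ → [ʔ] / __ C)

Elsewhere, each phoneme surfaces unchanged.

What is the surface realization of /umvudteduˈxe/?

[əmvəðtəðəˈxe]

/u/ — word-initial, in an unstressed syllable — surfaces as [ə] (rule 1).
/m/ (between /u/ and /v/) is unaffected → [m].
/v/ stays [v].
Rule 1 applies to /u/ (between /v/ and /d/: in an unstressed syllable) → [ə].
/d/ (between /u/ and /t/): immediately after a vowel, so rule 2 applies → [ð].
/t/ — between /d/ and /e/; rule 3 does not apply here → [t].
/e/ (between /t/ and /d/): in an unstressed syllable, so rule 1 applies → [ə].
/d/ — between /e/ and /u/, immediately after a vowel — surfaces as [ð] (rule 2).
/u/ (between /d/ and /x/): in an unstressed syllable, so rule 1 applies → [ə].
/x/ — not in any rule's target class → [x].
/e/ (word-final) is in the target of rule 1 but the environment (in an unstressed syllable) is not met → [e].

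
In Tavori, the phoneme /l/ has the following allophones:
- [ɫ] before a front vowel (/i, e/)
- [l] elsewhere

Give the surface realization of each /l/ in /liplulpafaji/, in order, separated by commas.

[ɫ], [l], [l]

Occurrence 1 (position 1): before a front vowel (/i, e/) → [ɫ].
Occurrence 2 (position 4): no conditioning environment matches → elsewhere allophone [l].
Occurrence 3 (position 6): no conditioning environment matches → elsewhere allophone [l].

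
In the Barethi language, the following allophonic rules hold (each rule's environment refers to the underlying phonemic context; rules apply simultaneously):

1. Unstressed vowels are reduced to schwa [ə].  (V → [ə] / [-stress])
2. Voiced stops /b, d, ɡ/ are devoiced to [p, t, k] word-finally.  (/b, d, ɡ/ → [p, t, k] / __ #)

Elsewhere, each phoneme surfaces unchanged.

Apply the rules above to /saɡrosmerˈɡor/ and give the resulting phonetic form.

/a/ — between /s/ and /ɡ/, in an unstressed syllable — surfaces as [ə] (rule 1).
/ɡ/ (between /a/ and /r/) fails the environment for rule 2, so it stays [ɡ].
/o/ — between /r/ and /s/, in an unstressed syllable — surfaces as [ə] (rule 1).
/e/ — between /m/ and /r/, in an unstressed syllable — surfaces as [ə] (rule 1).
/ɡ/ (between /r/ and /o/) is in the target of rule 2 but the environment (word-finally) is not met → [ɡ].
/o/ (between /ɡ/ and /r/): rule 1 targets it, but not in an unstressed syllable → unchanged [o].

[səɡrəsmərˈɡor]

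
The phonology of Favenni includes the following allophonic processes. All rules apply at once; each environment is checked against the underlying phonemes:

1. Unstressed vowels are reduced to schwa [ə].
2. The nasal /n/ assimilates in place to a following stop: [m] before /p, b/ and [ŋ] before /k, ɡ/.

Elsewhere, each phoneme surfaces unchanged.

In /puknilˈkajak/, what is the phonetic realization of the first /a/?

/a/ (between /k/ and /j/): rule 1 targets it, but not in an unstressed syllable → unchanged [a].

[a]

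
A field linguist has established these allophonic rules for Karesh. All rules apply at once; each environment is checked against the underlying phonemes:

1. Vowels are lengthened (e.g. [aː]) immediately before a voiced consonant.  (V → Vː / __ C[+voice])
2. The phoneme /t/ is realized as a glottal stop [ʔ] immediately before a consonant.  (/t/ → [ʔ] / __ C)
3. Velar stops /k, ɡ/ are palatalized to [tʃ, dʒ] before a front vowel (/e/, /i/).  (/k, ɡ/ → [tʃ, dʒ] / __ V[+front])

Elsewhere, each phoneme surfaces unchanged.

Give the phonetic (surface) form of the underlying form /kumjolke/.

/k/ (word-initial): rule 3 targets it, but not before a front vowel → unchanged [k].
/u/ meets the environment for rule 1 (before a voiced consonant) → [uː].
/o/ (between /j/ and /l/): before a voiced consonant, so rule 1 applies → [oː].
/k/ (between /l/ and /e/) occurs before a front vowel → [tʃ] by rule 3.
/e/ — word-final; rule 1 does not apply here → [e].

[kuːmjoːltʃe]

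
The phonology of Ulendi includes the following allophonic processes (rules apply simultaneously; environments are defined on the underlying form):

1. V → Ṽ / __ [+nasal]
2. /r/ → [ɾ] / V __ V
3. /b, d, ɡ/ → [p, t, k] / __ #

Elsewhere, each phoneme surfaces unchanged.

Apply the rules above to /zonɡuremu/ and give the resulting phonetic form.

/z/ (word-initial) is unaffected → [z].
Rule 1 applies to /o/ (between /z/ and /n/: before a nasal consonant) → [õ].
/n/ (between /o/ and /ɡ/) is unaffected → [n].
/ɡ/ (between /n/ and /u/) fails the environment for rule 3, so it stays [ɡ].
/u/ (between /ɡ/ and /r/) fails the environment for rule 1, so it stays [u].
/r/ meets the environment for rule 2 (between two vowels) → [ɾ].
/e/ meets the environment for rule 1 (before a nasal consonant) → [ẽ].
/m/ — not in any rule's target class → [m].
/u/ (word-final): rule 1 targets it, but not before a nasal consonant → unchanged [u].

[zõnɡuɾẽmu]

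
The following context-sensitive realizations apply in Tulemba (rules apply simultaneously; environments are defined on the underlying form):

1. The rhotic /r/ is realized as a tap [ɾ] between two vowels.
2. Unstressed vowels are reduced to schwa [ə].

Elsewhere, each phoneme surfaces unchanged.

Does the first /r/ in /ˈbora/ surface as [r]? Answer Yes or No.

No

/r/ (between /o/ and /a/): between two vowels, so rule 1 applies → [ɾ].
The actual realization is [ɾ], not [r].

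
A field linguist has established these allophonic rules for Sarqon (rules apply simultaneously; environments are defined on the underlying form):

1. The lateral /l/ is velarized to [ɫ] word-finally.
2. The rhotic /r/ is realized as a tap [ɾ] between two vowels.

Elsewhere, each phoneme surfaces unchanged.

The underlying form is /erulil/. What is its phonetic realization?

[eɾuliɫ]

/e/ (word-initial) is unaffected → [e].
/r/ — between /e/ and /u/, between two vowels — surfaces as [ɾ] (rule 2).
/u/ stays [u].
/l/ (between /u/ and /i/) fails the environment for rule 1, so it stays [l].
/i/ (between /l/ and /l/): no rule targets it → [i].
/l/ meets the environment for rule 1 (word-finally) → [ɫ].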